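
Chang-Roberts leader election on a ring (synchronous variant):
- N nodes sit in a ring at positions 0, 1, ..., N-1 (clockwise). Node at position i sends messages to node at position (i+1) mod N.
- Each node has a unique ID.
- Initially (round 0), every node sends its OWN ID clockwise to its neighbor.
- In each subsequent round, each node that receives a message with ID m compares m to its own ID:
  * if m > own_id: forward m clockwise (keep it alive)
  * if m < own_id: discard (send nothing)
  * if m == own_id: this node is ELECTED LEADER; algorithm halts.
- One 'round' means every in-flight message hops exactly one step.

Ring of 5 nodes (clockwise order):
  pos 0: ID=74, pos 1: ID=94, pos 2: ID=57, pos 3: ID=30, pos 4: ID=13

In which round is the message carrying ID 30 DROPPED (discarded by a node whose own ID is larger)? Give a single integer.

Round 1: pos1(id94) recv 74: drop; pos2(id57) recv 94: fwd; pos3(id30) recv 57: fwd; pos4(id13) recv 30: fwd; pos0(id74) recv 13: drop
Round 2: pos3(id30) recv 94: fwd; pos4(id13) recv 57: fwd; pos0(id74) recv 30: drop
Round 3: pos4(id13) recv 94: fwd; pos0(id74) recv 57: drop
Round 4: pos0(id74) recv 94: fwd
Round 5: pos1(id94) recv 94: ELECTED
Message ID 30 originates at pos 3; dropped at pos 0 in round 2

Answer: 2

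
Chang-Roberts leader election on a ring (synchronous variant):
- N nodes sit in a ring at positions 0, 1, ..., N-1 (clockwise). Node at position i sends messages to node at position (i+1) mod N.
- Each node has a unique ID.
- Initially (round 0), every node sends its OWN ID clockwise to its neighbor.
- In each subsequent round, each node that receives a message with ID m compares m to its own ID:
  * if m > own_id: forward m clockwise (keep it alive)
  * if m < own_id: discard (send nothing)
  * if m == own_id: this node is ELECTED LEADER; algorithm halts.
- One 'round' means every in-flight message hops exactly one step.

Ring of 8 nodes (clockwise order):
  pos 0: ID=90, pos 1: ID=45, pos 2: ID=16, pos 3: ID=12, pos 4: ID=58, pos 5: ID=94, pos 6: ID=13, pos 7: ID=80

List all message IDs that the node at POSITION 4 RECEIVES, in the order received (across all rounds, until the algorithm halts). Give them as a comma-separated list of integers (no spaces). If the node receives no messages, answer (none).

Round 1: pos1(id45) recv 90: fwd; pos2(id16) recv 45: fwd; pos3(id12) recv 16: fwd; pos4(id58) recv 12: drop; pos5(id94) recv 58: drop; pos6(id13) recv 94: fwd; pos7(id80) recv 13: drop; pos0(id90) recv 80: drop
Round 2: pos2(id16) recv 90: fwd; pos3(id12) recv 45: fwd; pos4(id58) recv 16: drop; pos7(id80) recv 94: fwd
Round 3: pos3(id12) recv 90: fwd; pos4(id58) recv 45: drop; pos0(id90) recv 94: fwd
Round 4: pos4(id58) recv 90: fwd; pos1(id45) recv 94: fwd
Round 5: pos5(id94) recv 90: drop; pos2(id16) recv 94: fwd
Round 6: pos3(id12) recv 94: fwd
Round 7: pos4(id58) recv 94: fwd
Round 8: pos5(id94) recv 94: ELECTED

Answer: 12,16,45,90,94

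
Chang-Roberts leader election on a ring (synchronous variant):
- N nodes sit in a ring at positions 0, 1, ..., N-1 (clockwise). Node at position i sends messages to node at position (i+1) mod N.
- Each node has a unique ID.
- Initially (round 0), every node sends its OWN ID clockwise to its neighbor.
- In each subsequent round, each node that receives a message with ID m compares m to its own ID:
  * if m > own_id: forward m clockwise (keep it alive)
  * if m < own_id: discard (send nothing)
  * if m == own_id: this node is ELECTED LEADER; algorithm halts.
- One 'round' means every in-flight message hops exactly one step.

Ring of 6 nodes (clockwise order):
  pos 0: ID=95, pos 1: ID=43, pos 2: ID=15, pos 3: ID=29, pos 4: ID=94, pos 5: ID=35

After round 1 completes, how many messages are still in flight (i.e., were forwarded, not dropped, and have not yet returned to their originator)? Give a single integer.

Answer: 3

Derivation:
Round 1: pos1(id43) recv 95: fwd; pos2(id15) recv 43: fwd; pos3(id29) recv 15: drop; pos4(id94) recv 29: drop; pos5(id35) recv 94: fwd; pos0(id95) recv 35: drop
After round 1: 3 messages still in flight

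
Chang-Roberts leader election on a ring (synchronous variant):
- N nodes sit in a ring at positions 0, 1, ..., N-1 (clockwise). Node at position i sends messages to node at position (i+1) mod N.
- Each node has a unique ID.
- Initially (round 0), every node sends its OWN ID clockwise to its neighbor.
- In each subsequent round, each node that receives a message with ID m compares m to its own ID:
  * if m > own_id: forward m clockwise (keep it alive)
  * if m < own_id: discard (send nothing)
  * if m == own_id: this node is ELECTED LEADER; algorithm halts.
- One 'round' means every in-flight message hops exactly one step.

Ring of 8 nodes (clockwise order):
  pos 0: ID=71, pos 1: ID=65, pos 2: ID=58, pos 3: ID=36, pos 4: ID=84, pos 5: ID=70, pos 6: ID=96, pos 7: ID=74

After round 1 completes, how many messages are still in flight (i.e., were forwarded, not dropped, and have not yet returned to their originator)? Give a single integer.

Round 1: pos1(id65) recv 71: fwd; pos2(id58) recv 65: fwd; pos3(id36) recv 58: fwd; pos4(id84) recv 36: drop; pos5(id70) recv 84: fwd; pos6(id96) recv 70: drop; pos7(id74) recv 96: fwd; pos0(id71) recv 74: fwd
After round 1: 6 messages still in flight

Answer: 6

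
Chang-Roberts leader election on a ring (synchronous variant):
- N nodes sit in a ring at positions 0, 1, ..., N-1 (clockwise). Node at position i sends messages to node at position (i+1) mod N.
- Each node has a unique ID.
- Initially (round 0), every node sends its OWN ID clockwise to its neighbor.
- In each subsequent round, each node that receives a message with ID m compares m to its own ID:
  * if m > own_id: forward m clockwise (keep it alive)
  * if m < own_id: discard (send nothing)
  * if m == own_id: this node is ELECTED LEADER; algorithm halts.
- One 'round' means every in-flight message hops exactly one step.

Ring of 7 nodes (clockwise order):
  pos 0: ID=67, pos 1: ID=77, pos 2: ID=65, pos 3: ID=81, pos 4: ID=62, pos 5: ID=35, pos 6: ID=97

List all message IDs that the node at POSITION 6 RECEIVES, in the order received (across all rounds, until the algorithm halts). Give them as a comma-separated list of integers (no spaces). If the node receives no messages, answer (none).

Answer: 35,62,81,97

Derivation:
Round 1: pos1(id77) recv 67: drop; pos2(id65) recv 77: fwd; pos3(id81) recv 65: drop; pos4(id62) recv 81: fwd; pos5(id35) recv 62: fwd; pos6(id97) recv 35: drop; pos0(id67) recv 97: fwd
Round 2: pos3(id81) recv 77: drop; pos5(id35) recv 81: fwd; pos6(id97) recv 62: drop; pos1(id77) recv 97: fwd
Round 3: pos6(id97) recv 81: drop; pos2(id65) recv 97: fwd
Round 4: pos3(id81) recv 97: fwd
Round 5: pos4(id62) recv 97: fwd
Round 6: pos5(id35) recv 97: fwd
Round 7: pos6(id97) recv 97: ELECTED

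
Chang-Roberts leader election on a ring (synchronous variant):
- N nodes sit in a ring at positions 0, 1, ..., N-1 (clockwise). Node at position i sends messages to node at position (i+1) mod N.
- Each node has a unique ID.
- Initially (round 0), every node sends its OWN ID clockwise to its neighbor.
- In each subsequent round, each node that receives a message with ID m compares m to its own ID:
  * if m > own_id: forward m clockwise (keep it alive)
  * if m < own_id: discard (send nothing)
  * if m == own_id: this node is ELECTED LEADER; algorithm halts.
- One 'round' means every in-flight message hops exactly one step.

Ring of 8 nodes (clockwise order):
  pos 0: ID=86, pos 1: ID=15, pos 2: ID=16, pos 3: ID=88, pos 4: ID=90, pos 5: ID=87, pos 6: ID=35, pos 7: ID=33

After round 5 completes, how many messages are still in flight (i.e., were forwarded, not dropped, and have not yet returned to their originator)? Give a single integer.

Answer: 2

Derivation:
Round 1: pos1(id15) recv 86: fwd; pos2(id16) recv 15: drop; pos3(id88) recv 16: drop; pos4(id90) recv 88: drop; pos5(id87) recv 90: fwd; pos6(id35) recv 87: fwd; pos7(id33) recv 35: fwd; pos0(id86) recv 33: drop
Round 2: pos2(id16) recv 86: fwd; pos6(id35) recv 90: fwd; pos7(id33) recv 87: fwd; pos0(id86) recv 35: drop
Round 3: pos3(id88) recv 86: drop; pos7(id33) recv 90: fwd; pos0(id86) recv 87: fwd
Round 4: pos0(id86) recv 90: fwd; pos1(id15) recv 87: fwd
Round 5: pos1(id15) recv 90: fwd; pos2(id16) recv 87: fwd
After round 5: 2 messages still in flight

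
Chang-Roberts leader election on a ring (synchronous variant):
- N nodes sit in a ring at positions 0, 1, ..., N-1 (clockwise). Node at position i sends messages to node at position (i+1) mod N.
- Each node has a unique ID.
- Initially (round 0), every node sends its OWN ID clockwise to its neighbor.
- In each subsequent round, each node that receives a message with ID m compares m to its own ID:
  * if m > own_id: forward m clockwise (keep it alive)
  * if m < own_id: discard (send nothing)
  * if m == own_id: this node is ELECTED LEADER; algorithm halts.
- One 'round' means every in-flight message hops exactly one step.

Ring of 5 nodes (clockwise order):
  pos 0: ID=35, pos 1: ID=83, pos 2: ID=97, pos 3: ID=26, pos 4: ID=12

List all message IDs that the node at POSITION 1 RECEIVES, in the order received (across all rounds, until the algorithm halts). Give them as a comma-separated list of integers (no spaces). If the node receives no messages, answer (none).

Answer: 35,97

Derivation:
Round 1: pos1(id83) recv 35: drop; pos2(id97) recv 83: drop; pos3(id26) recv 97: fwd; pos4(id12) recv 26: fwd; pos0(id35) recv 12: drop
Round 2: pos4(id12) recv 97: fwd; pos0(id35) recv 26: drop
Round 3: pos0(id35) recv 97: fwd
Round 4: pos1(id83) recv 97: fwd
Round 5: pos2(id97) recv 97: ELECTED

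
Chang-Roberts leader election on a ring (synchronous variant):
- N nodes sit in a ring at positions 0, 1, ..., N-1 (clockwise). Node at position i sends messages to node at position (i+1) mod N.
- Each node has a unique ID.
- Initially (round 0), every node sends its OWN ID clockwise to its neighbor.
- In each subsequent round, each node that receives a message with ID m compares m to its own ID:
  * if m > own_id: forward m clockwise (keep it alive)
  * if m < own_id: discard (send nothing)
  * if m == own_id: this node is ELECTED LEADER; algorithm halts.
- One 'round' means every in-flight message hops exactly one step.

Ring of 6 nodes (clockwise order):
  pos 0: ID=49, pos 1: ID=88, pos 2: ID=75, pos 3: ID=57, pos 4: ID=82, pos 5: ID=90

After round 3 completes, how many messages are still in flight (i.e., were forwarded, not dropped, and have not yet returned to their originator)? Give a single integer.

Answer: 2

Derivation:
Round 1: pos1(id88) recv 49: drop; pos2(id75) recv 88: fwd; pos3(id57) recv 75: fwd; pos4(id82) recv 57: drop; pos5(id90) recv 82: drop; pos0(id49) recv 90: fwd
Round 2: pos3(id57) recv 88: fwd; pos4(id82) recv 75: drop; pos1(id88) recv 90: fwd
Round 3: pos4(id82) recv 88: fwd; pos2(id75) recv 90: fwd
After round 3: 2 messages still in flight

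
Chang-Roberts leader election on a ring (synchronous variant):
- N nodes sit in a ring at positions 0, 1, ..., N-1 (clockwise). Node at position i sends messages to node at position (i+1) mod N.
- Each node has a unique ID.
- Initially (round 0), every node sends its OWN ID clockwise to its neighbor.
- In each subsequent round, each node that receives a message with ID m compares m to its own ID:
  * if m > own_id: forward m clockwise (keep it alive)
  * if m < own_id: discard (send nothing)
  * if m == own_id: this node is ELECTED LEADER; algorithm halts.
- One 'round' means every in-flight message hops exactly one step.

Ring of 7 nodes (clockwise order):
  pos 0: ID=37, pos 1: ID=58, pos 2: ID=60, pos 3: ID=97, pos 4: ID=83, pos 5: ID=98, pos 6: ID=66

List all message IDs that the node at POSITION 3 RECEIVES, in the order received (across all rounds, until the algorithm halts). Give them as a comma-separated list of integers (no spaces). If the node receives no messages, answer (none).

Round 1: pos1(id58) recv 37: drop; pos2(id60) recv 58: drop; pos3(id97) recv 60: drop; pos4(id83) recv 97: fwd; pos5(id98) recv 83: drop; pos6(id66) recv 98: fwd; pos0(id37) recv 66: fwd
Round 2: pos5(id98) recv 97: drop; pos0(id37) recv 98: fwd; pos1(id58) recv 66: fwd
Round 3: pos1(id58) recv 98: fwd; pos2(id60) recv 66: fwd
Round 4: pos2(id60) recv 98: fwd; pos3(id97) recv 66: drop
Round 5: pos3(id97) recv 98: fwd
Round 6: pos4(id83) recv 98: fwd
Round 7: pos5(id98) recv 98: ELECTED

Answer: 60,66,98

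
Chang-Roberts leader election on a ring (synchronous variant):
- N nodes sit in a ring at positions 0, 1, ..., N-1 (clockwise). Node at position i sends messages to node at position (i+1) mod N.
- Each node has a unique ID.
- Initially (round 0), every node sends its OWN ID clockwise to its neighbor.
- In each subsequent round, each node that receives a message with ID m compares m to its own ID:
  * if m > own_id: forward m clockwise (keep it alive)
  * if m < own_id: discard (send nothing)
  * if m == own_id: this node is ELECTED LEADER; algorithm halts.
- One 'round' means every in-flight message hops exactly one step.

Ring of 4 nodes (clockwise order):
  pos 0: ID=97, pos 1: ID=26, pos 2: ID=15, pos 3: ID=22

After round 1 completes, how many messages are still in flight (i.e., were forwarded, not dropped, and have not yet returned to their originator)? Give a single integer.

Round 1: pos1(id26) recv 97: fwd; pos2(id15) recv 26: fwd; pos3(id22) recv 15: drop; pos0(id97) recv 22: drop
After round 1: 2 messages still in flight

Answer: 2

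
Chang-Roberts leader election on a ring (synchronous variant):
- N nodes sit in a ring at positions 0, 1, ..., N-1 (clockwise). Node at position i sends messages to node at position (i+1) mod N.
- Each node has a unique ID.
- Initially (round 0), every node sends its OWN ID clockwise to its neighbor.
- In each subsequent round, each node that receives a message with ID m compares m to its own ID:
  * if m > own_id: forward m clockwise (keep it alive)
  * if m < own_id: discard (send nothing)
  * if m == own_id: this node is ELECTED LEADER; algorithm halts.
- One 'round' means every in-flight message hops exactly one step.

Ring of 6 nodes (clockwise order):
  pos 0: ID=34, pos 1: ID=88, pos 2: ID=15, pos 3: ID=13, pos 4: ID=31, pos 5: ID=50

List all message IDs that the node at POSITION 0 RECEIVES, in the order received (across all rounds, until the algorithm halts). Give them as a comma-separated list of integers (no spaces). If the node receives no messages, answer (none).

Round 1: pos1(id88) recv 34: drop; pos2(id15) recv 88: fwd; pos3(id13) recv 15: fwd; pos4(id31) recv 13: drop; pos5(id50) recv 31: drop; pos0(id34) recv 50: fwd
Round 2: pos3(id13) recv 88: fwd; pos4(id31) recv 15: drop; pos1(id88) recv 50: drop
Round 3: pos4(id31) recv 88: fwd
Round 4: pos5(id50) recv 88: fwd
Round 5: pos0(id34) recv 88: fwd
Round 6: pos1(id88) recv 88: ELECTED

Answer: 50,88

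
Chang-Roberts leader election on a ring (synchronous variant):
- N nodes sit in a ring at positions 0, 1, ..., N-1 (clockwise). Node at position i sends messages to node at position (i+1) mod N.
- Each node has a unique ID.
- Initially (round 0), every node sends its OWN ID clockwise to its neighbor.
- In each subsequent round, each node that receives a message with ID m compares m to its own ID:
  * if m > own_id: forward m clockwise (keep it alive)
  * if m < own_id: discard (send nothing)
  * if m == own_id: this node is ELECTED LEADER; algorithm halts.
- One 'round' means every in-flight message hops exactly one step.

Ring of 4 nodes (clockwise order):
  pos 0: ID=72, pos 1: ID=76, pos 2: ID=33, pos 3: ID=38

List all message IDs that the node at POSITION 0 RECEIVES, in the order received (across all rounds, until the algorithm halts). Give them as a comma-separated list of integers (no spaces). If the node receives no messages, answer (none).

Round 1: pos1(id76) recv 72: drop; pos2(id33) recv 76: fwd; pos3(id38) recv 33: drop; pos0(id72) recv 38: drop
Round 2: pos3(id38) recv 76: fwd
Round 3: pos0(id72) recv 76: fwd
Round 4: pos1(id76) recv 76: ELECTED

Answer: 38,76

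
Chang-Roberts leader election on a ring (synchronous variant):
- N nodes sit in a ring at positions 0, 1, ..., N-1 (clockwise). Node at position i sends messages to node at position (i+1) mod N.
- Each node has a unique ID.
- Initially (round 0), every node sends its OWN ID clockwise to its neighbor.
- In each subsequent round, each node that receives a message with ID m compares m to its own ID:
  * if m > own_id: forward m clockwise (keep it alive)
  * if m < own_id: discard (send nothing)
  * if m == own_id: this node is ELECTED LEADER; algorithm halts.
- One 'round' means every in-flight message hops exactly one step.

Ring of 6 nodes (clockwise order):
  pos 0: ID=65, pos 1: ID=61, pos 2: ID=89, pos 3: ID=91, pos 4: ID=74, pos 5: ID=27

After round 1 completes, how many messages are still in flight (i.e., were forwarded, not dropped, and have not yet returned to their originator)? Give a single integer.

Round 1: pos1(id61) recv 65: fwd; pos2(id89) recv 61: drop; pos3(id91) recv 89: drop; pos4(id74) recv 91: fwd; pos5(id27) recv 74: fwd; pos0(id65) recv 27: drop
After round 1: 3 messages still in flight

Answer: 3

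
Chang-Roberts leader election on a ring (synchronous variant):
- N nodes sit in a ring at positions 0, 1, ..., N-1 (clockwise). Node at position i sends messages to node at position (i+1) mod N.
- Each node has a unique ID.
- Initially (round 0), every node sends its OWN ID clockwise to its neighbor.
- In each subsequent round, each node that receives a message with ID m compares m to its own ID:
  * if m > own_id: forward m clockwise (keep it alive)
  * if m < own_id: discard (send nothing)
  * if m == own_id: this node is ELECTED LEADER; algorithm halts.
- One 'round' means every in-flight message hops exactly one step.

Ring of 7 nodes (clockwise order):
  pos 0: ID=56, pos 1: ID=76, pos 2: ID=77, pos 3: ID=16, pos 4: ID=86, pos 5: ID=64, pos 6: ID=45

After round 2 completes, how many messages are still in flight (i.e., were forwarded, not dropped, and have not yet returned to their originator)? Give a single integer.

Answer: 2

Derivation:
Round 1: pos1(id76) recv 56: drop; pos2(id77) recv 76: drop; pos3(id16) recv 77: fwd; pos4(id86) recv 16: drop; pos5(id64) recv 86: fwd; pos6(id45) recv 64: fwd; pos0(id56) recv 45: drop
Round 2: pos4(id86) recv 77: drop; pos6(id45) recv 86: fwd; pos0(id56) recv 64: fwd
After round 2: 2 messages still in flight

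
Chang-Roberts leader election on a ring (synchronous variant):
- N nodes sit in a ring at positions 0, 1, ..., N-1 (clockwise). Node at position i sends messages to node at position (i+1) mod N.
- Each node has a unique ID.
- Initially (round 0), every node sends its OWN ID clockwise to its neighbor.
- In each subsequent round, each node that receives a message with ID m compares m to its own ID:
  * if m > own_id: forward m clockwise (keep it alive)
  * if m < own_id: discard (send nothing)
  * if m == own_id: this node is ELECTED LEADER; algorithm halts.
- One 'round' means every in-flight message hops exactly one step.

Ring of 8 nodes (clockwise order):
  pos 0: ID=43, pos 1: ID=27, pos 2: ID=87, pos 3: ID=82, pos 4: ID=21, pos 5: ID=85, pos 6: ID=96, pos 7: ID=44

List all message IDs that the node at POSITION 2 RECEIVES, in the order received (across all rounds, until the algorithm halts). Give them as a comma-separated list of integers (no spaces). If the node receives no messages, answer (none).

Answer: 27,43,44,96

Derivation:
Round 1: pos1(id27) recv 43: fwd; pos2(id87) recv 27: drop; pos3(id82) recv 87: fwd; pos4(id21) recv 82: fwd; pos5(id85) recv 21: drop; pos6(id96) recv 85: drop; pos7(id44) recv 96: fwd; pos0(id43) recv 44: fwd
Round 2: pos2(id87) recv 43: drop; pos4(id21) recv 87: fwd; pos5(id85) recv 82: drop; pos0(id43) recv 96: fwd; pos1(id27) recv 44: fwd
Round 3: pos5(id85) recv 87: fwd; pos1(id27) recv 96: fwd; pos2(id87) recv 44: drop
Round 4: pos6(id96) recv 87: drop; pos2(id87) recv 96: fwd
Round 5: pos3(id82) recv 96: fwd
Round 6: pos4(id21) recv 96: fwd
Round 7: pos5(id85) recv 96: fwd
Round 8: pos6(id96) recv 96: ELECTED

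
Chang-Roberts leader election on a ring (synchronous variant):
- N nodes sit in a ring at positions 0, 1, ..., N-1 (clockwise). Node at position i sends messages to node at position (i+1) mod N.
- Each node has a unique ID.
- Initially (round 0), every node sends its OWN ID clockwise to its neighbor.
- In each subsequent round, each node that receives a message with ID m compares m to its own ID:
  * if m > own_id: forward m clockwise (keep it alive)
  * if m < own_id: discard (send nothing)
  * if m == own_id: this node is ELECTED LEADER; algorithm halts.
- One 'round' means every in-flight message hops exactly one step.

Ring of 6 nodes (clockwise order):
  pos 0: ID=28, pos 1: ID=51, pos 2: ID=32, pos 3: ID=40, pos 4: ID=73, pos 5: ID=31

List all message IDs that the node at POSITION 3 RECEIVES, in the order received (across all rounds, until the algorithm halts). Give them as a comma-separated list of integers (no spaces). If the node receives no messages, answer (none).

Round 1: pos1(id51) recv 28: drop; pos2(id32) recv 51: fwd; pos3(id40) recv 32: drop; pos4(id73) recv 40: drop; pos5(id31) recv 73: fwd; pos0(id28) recv 31: fwd
Round 2: pos3(id40) recv 51: fwd; pos0(id28) recv 73: fwd; pos1(id51) recv 31: drop
Round 3: pos4(id73) recv 51: drop; pos1(id51) recv 73: fwd
Round 4: pos2(id32) recv 73: fwd
Round 5: pos3(id40) recv 73: fwd
Round 6: pos4(id73) recv 73: ELECTED

Answer: 32,51,73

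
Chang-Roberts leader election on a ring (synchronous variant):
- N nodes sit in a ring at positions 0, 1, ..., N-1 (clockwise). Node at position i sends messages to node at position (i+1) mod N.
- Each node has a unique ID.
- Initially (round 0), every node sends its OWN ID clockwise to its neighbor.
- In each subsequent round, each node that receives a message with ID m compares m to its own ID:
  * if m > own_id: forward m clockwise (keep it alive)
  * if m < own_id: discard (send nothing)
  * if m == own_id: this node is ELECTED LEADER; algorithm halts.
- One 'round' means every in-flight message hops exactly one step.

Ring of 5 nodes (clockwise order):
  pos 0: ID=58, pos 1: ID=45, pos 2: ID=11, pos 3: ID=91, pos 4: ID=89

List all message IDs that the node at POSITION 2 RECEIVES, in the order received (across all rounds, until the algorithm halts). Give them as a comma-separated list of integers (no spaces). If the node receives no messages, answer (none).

Answer: 45,58,89,91

Derivation:
Round 1: pos1(id45) recv 58: fwd; pos2(id11) recv 45: fwd; pos3(id91) recv 11: drop; pos4(id89) recv 91: fwd; pos0(id58) recv 89: fwd
Round 2: pos2(id11) recv 58: fwd; pos3(id91) recv 45: drop; pos0(id58) recv 91: fwd; pos1(id45) recv 89: fwd
Round 3: pos3(id91) recv 58: drop; pos1(id45) recv 91: fwd; pos2(id11) recv 89: fwd
Round 4: pos2(id11) recv 91: fwd; pos3(id91) recv 89: drop
Round 5: pos3(id91) recv 91: ELECTED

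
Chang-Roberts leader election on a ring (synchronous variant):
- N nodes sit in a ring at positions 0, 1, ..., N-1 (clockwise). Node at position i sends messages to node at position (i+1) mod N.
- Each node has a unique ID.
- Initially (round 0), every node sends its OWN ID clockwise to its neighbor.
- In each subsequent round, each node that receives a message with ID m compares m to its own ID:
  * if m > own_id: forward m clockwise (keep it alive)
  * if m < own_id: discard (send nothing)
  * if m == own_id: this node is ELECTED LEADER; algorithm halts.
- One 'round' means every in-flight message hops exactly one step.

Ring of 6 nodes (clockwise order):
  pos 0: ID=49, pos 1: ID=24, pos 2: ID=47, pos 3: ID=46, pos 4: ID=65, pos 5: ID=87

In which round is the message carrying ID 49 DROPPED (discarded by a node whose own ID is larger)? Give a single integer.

Answer: 4

Derivation:
Round 1: pos1(id24) recv 49: fwd; pos2(id47) recv 24: drop; pos3(id46) recv 47: fwd; pos4(id65) recv 46: drop; pos5(id87) recv 65: drop; pos0(id49) recv 87: fwd
Round 2: pos2(id47) recv 49: fwd; pos4(id65) recv 47: drop; pos1(id24) recv 87: fwd
Round 3: pos3(id46) recv 49: fwd; pos2(id47) recv 87: fwd
Round 4: pos4(id65) recv 49: drop; pos3(id46) recv 87: fwd
Round 5: pos4(id65) recv 87: fwd
Round 6: pos5(id87) recv 87: ELECTED
Message ID 49 originates at pos 0; dropped at pos 4 in round 4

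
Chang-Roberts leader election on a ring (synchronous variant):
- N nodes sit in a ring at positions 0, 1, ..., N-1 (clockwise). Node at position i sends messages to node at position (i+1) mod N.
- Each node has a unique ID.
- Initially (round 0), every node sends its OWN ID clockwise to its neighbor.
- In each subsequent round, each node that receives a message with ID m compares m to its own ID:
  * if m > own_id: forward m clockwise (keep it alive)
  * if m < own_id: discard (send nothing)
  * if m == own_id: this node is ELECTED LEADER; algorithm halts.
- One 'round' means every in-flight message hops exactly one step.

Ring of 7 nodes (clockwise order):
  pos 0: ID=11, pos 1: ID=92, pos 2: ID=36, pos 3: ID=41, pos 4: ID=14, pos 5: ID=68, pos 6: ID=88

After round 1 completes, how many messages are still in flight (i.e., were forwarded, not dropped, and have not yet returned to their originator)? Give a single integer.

Answer: 3

Derivation:
Round 1: pos1(id92) recv 11: drop; pos2(id36) recv 92: fwd; pos3(id41) recv 36: drop; pos4(id14) recv 41: fwd; pos5(id68) recv 14: drop; pos6(id88) recv 68: drop; pos0(id11) recv 88: fwd
After round 1: 3 messages still in flight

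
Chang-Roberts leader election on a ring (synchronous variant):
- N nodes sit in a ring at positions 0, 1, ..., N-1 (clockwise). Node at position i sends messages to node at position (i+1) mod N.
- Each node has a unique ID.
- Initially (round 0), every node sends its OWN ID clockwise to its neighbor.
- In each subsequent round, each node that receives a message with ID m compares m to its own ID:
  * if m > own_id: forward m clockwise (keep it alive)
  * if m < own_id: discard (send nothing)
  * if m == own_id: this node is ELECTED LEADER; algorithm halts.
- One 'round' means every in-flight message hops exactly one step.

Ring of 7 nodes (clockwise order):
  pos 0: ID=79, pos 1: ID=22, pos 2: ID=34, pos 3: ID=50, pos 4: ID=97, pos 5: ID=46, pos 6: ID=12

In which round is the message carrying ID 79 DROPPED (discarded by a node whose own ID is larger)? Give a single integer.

Round 1: pos1(id22) recv 79: fwd; pos2(id34) recv 22: drop; pos3(id50) recv 34: drop; pos4(id97) recv 50: drop; pos5(id46) recv 97: fwd; pos6(id12) recv 46: fwd; pos0(id79) recv 12: drop
Round 2: pos2(id34) recv 79: fwd; pos6(id12) recv 97: fwd; pos0(id79) recv 46: drop
Round 3: pos3(id50) recv 79: fwd; pos0(id79) recv 97: fwd
Round 4: pos4(id97) recv 79: drop; pos1(id22) recv 97: fwd
Round 5: pos2(id34) recv 97: fwd
Round 6: pos3(id50) recv 97: fwd
Round 7: pos4(id97) recv 97: ELECTED
Message ID 79 originates at pos 0; dropped at pos 4 in round 4

Answer: 4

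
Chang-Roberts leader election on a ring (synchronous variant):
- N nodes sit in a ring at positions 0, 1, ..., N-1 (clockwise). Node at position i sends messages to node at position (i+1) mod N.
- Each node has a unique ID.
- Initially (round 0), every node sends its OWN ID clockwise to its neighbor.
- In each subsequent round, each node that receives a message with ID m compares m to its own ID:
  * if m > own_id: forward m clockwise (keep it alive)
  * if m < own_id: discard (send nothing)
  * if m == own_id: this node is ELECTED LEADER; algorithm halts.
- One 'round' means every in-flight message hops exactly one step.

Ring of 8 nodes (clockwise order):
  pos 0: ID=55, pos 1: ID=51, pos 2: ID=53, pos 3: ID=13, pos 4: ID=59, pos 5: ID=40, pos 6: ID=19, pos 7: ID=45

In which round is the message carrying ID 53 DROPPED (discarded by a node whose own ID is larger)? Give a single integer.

Answer: 2

Derivation:
Round 1: pos1(id51) recv 55: fwd; pos2(id53) recv 51: drop; pos3(id13) recv 53: fwd; pos4(id59) recv 13: drop; pos5(id40) recv 59: fwd; pos6(id19) recv 40: fwd; pos7(id45) recv 19: drop; pos0(id55) recv 45: drop
Round 2: pos2(id53) recv 55: fwd; pos4(id59) recv 53: drop; pos6(id19) recv 59: fwd; pos7(id45) recv 40: drop
Round 3: pos3(id13) recv 55: fwd; pos7(id45) recv 59: fwd
Round 4: pos4(id59) recv 55: drop; pos0(id55) recv 59: fwd
Round 5: pos1(id51) recv 59: fwd
Round 6: pos2(id53) recv 59: fwd
Round 7: pos3(id13) recv 59: fwd
Round 8: pos4(id59) recv 59: ELECTED
Message ID 53 originates at pos 2; dropped at pos 4 in round 2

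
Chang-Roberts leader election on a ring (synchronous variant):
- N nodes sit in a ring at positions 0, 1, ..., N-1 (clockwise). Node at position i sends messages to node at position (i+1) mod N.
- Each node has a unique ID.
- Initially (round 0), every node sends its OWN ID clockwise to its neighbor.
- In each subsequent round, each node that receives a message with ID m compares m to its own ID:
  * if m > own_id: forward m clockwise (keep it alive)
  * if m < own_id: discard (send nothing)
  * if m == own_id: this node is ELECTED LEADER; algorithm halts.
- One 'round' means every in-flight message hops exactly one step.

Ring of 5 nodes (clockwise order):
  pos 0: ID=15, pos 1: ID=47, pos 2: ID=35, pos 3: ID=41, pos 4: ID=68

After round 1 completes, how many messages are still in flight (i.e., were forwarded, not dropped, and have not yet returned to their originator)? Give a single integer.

Answer: 2

Derivation:
Round 1: pos1(id47) recv 15: drop; pos2(id35) recv 47: fwd; pos3(id41) recv 35: drop; pos4(id68) recv 41: drop; pos0(id15) recv 68: fwd
After round 1: 2 messages still in flight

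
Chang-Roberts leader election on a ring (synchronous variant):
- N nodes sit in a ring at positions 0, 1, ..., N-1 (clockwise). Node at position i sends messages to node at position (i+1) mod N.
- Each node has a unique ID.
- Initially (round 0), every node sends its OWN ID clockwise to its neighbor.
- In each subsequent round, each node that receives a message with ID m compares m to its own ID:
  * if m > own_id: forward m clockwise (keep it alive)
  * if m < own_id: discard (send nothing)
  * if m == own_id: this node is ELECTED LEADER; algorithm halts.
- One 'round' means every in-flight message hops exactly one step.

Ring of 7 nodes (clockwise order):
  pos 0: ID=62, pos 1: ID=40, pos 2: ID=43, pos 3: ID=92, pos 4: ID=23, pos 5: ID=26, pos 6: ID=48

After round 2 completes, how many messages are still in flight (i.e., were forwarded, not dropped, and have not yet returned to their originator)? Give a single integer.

Answer: 2

Derivation:
Round 1: pos1(id40) recv 62: fwd; pos2(id43) recv 40: drop; pos3(id92) recv 43: drop; pos4(id23) recv 92: fwd; pos5(id26) recv 23: drop; pos6(id48) recv 26: drop; pos0(id62) recv 48: drop
Round 2: pos2(id43) recv 62: fwd; pos5(id26) recv 92: fwd
After round 2: 2 messages still in flight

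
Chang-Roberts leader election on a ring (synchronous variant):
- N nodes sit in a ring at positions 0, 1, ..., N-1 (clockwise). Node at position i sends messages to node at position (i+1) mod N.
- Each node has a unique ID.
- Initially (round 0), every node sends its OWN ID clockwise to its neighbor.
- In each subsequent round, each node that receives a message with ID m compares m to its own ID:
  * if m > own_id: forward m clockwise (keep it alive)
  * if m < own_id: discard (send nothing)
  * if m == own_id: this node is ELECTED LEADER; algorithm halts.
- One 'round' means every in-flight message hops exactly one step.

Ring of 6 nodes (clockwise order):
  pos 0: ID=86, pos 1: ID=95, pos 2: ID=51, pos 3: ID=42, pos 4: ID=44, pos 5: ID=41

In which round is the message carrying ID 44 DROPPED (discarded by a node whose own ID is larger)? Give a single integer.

Round 1: pos1(id95) recv 86: drop; pos2(id51) recv 95: fwd; pos3(id42) recv 51: fwd; pos4(id44) recv 42: drop; pos5(id41) recv 44: fwd; pos0(id86) recv 41: drop
Round 2: pos3(id42) recv 95: fwd; pos4(id44) recv 51: fwd; pos0(id86) recv 44: drop
Round 3: pos4(id44) recv 95: fwd; pos5(id41) recv 51: fwd
Round 4: pos5(id41) recv 95: fwd; pos0(id86) recv 51: drop
Round 5: pos0(id86) recv 95: fwd
Round 6: pos1(id95) recv 95: ELECTED
Message ID 44 originates at pos 4; dropped at pos 0 in round 2

Answer: 2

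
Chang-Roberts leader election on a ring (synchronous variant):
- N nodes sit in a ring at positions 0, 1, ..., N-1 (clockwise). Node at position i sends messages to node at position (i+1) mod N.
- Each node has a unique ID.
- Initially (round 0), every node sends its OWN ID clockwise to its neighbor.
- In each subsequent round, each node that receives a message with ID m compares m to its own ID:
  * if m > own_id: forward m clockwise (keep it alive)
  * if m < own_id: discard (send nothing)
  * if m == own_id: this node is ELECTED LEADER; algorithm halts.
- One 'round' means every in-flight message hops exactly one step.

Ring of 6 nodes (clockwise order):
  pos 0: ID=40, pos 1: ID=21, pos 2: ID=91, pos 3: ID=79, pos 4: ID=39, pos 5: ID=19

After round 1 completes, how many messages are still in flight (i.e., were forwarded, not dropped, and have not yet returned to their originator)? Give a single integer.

Round 1: pos1(id21) recv 40: fwd; pos2(id91) recv 21: drop; pos3(id79) recv 91: fwd; pos4(id39) recv 79: fwd; pos5(id19) recv 39: fwd; pos0(id40) recv 19: drop
After round 1: 4 messages still in flight

Answer: 4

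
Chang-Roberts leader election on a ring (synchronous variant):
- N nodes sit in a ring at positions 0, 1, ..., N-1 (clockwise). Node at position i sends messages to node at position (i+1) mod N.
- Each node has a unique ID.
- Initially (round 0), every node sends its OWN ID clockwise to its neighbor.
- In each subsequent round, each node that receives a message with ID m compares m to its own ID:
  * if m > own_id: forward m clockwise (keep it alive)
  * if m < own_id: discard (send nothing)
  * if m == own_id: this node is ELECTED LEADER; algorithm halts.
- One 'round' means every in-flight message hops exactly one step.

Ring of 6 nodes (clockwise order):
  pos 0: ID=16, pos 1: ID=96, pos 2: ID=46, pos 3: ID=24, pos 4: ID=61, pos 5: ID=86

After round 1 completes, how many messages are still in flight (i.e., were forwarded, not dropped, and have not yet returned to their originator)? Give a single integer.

Round 1: pos1(id96) recv 16: drop; pos2(id46) recv 96: fwd; pos3(id24) recv 46: fwd; pos4(id61) recv 24: drop; pos5(id86) recv 61: drop; pos0(id16) recv 86: fwd
After round 1: 3 messages still in flight

Answer: 3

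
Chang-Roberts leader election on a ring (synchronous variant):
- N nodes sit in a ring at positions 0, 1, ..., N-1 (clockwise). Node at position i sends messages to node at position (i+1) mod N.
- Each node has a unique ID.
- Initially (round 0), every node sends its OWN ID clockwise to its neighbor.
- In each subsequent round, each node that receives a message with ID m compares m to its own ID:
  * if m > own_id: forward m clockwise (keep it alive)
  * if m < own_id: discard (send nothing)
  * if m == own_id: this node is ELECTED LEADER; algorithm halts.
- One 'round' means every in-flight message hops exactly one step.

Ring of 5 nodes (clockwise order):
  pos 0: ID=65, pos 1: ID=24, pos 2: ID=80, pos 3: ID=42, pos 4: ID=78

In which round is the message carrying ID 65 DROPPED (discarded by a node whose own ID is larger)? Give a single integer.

Round 1: pos1(id24) recv 65: fwd; pos2(id80) recv 24: drop; pos3(id42) recv 80: fwd; pos4(id78) recv 42: drop; pos0(id65) recv 78: fwd
Round 2: pos2(id80) recv 65: drop; pos4(id78) recv 80: fwd; pos1(id24) recv 78: fwd
Round 3: pos0(id65) recv 80: fwd; pos2(id80) recv 78: drop
Round 4: pos1(id24) recv 80: fwd
Round 5: pos2(id80) recv 80: ELECTED
Message ID 65 originates at pos 0; dropped at pos 2 in round 2

Answer: 2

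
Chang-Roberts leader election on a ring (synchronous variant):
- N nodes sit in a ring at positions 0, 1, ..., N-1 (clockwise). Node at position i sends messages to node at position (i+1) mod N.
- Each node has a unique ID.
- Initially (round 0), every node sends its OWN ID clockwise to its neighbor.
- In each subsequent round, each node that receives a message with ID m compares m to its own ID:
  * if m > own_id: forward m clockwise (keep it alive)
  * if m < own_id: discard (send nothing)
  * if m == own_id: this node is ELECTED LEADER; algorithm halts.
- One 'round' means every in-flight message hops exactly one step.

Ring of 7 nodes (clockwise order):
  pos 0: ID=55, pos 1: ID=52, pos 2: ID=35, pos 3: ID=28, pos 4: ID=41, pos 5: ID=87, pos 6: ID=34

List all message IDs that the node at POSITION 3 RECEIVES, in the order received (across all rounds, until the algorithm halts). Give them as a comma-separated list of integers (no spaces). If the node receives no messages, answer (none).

Round 1: pos1(id52) recv 55: fwd; pos2(id35) recv 52: fwd; pos3(id28) recv 35: fwd; pos4(id41) recv 28: drop; pos5(id87) recv 41: drop; pos6(id34) recv 87: fwd; pos0(id55) recv 34: drop
Round 2: pos2(id35) recv 55: fwd; pos3(id28) recv 52: fwd; pos4(id41) recv 35: drop; pos0(id55) recv 87: fwd
Round 3: pos3(id28) recv 55: fwd; pos4(id41) recv 52: fwd; pos1(id52) recv 87: fwd
Round 4: pos4(id41) recv 55: fwd; pos5(id87) recv 52: drop; pos2(id35) recv 87: fwd
Round 5: pos5(id87) recv 55: drop; pos3(id28) recv 87: fwd
Round 6: pos4(id41) recv 87: fwd
Round 7: pos5(id87) recv 87: ELECTED

Answer: 35,52,55,87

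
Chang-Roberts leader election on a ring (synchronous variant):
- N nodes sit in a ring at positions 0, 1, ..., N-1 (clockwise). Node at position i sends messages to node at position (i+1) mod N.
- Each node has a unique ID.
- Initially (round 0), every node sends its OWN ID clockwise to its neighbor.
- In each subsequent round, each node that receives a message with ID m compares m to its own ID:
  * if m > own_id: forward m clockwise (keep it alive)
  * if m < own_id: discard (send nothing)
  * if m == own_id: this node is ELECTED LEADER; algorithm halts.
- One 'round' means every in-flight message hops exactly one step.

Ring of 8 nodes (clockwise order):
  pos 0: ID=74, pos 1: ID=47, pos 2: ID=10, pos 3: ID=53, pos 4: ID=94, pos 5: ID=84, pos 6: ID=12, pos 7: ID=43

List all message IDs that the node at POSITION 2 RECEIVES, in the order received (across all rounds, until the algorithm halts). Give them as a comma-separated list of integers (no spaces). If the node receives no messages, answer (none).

Round 1: pos1(id47) recv 74: fwd; pos2(id10) recv 47: fwd; pos3(id53) recv 10: drop; pos4(id94) recv 53: drop; pos5(id84) recv 94: fwd; pos6(id12) recv 84: fwd; pos7(id43) recv 12: drop; pos0(id74) recv 43: drop
Round 2: pos2(id10) recv 74: fwd; pos3(id53) recv 47: drop; pos6(id12) recv 94: fwd; pos7(id43) recv 84: fwd
Round 3: pos3(id53) recv 74: fwd; pos7(id43) recv 94: fwd; pos0(id74) recv 84: fwd
Round 4: pos4(id94) recv 74: drop; pos0(id74) recv 94: fwd; pos1(id47) recv 84: fwd
Round 5: pos1(id47) recv 94: fwd; pos2(id10) recv 84: fwd
Round 6: pos2(id10) recv 94: fwd; pos3(id53) recv 84: fwd
Round 7: pos3(id53) recv 94: fwd; pos4(id94) recv 84: drop
Round 8: pos4(id94) recv 94: ELECTED

Answer: 47,74,84,94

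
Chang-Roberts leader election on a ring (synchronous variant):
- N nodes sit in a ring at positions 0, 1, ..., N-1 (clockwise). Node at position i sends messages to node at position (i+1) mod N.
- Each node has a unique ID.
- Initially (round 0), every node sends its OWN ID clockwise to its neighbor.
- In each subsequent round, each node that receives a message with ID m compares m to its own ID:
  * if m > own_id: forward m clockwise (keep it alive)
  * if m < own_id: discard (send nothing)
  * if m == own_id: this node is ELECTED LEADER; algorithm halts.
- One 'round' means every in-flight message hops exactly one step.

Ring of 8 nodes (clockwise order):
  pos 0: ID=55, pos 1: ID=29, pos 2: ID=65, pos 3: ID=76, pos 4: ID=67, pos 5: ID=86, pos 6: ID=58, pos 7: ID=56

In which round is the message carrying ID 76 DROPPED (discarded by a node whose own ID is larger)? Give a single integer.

Answer: 2

Derivation:
Round 1: pos1(id29) recv 55: fwd; pos2(id65) recv 29: drop; pos3(id76) recv 65: drop; pos4(id67) recv 76: fwd; pos5(id86) recv 67: drop; pos6(id58) recv 86: fwd; pos7(id56) recv 58: fwd; pos0(id55) recv 56: fwd
Round 2: pos2(id65) recv 55: drop; pos5(id86) recv 76: drop; pos7(id56) recv 86: fwd; pos0(id55) recv 58: fwd; pos1(id29) recv 56: fwd
Round 3: pos0(id55) recv 86: fwd; pos1(id29) recv 58: fwd; pos2(id65) recv 56: drop
Round 4: pos1(id29) recv 86: fwd; pos2(id65) recv 58: drop
Round 5: pos2(id65) recv 86: fwd
Round 6: pos3(id76) recv 86: fwd
Round 7: pos4(id67) recv 86: fwd
Round 8: pos5(id86) recv 86: ELECTED
Message ID 76 originates at pos 3; dropped at pos 5 in round 2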